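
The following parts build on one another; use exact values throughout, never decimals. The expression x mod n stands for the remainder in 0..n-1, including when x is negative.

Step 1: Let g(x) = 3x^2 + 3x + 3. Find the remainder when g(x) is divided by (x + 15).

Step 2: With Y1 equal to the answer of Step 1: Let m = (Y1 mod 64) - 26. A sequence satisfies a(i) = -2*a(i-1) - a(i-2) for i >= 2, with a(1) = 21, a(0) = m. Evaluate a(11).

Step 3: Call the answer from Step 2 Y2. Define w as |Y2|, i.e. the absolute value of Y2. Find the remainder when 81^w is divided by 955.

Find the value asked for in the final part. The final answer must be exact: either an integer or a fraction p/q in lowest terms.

551

Step 1: remainder = value at the root: 3*(-15)^2 + 3*(-15)^1 + 3 = (675) + (-45) + (3) = 633; answer 633
Step 2: Y1 = 633; m = 31; a(2) = -2*(21) - 1*(31) = -73; iterating: a(2)=-73, a(3)=125, a(4)=-177, a(5)=229, a(6)=-281, a(7)=333, a(8)=-385, a(9)=437, a(10)=-489, a(11)=541; answer 541
Step 3: Y2 = 541; w = 541; squarings mod 955: 81^1=81, 81^2=831, 81^4=96, 81^8=621, 81^16=776, 81^32=526, 81^64=681, 81^128=586, 81^256=551, 81^512=866; 81^541 = 81^1 * 81^4 * 81^8 * 81^16 * 81^512 = 551 (mod 955); answer 551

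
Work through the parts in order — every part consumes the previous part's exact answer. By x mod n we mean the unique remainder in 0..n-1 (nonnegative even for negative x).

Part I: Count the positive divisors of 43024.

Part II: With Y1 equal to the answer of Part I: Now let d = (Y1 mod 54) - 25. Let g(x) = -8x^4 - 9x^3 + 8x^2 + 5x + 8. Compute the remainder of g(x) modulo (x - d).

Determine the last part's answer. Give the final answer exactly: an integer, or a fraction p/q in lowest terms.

-372892

Part I: 43024 = 2^4 * 2689; number of divisors = (4+1) * (1+1) = 10; answer 10
Part II: Y1 = 10; d = -15; remainder = value at the root: -8*(-15)^4 - 9*(-15)^3 + 8*(-15)^2 + 5*(-15)^1 + 8 = (-405000) + (30375) + (1800) + (-75) + (8) = -372892; answer -372892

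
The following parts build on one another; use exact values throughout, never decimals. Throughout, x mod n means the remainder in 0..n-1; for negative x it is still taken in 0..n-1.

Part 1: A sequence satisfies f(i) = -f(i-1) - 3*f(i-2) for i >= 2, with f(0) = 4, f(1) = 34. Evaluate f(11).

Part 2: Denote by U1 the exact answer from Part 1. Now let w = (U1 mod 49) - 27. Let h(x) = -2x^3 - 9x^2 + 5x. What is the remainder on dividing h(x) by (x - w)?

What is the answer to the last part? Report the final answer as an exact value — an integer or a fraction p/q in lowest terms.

12300

Part 1: f(2) = -1*(34) - 3*(4) = -46; iterating: f(2)=-46, f(3)=-56, f(4)=194, f(5)=-26, f(6)=-556, f(7)=634, f(8)=1034, f(9)=-2936, f(10)=-166, f(11)=8974; answer 8974
Part 2: U1 = 8974; w = -20; remainder = value at the root: -2*(-20)^3 - 9*(-20)^2 + 5*(-20)^1 = (16000) + (-3600) + (-100) = 12300; answer 12300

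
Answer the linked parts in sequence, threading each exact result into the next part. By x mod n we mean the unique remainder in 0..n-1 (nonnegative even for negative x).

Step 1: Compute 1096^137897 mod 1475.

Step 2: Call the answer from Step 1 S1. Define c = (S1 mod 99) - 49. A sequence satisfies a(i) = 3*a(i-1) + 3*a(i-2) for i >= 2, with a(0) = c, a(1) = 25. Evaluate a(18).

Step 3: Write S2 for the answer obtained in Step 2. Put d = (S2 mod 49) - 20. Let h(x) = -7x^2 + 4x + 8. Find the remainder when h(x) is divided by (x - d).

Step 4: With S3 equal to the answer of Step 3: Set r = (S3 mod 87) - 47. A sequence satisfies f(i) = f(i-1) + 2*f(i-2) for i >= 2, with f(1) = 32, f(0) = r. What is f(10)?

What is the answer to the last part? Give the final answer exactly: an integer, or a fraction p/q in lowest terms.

Step 1: squarings mod 1475: 1096^1=1096, 1096^2=566, 1096^4=281, 1096^8=786, 1096^16=1246, 1096^32=816, 1096^64=631, 1096^128=1386, 1096^256=546, 1096^512=166, 1096^1024=1006, 1096^2048=186, 1096^4096=671, 1096^8192=366, 1096^16384=1206, 1096^32768=86, 1096^65536=21, 1096^131072=441; 1096^137897 = 1096^1 * 1096^8 * 1096^32 * 1096^128 * 1096^512 * 1096^2048 * 1096^4096 * 1096^131072 = 791 (mod 1475); answer 791
Step 2: S1 = 791; c = 49; a(2) = 3*(25) + 3*(49) = 222; iterating: a(2)=222, a(3)=741, a(4)=2889, a(5)=10890, a(6)=41337, a(7)=156681, a(8)=594054, a(9)=2252205, a(10)=8538777, a(11)=32372946, a(12)=122735169, a(13)=465324345, a(14)=1764178542, a(15)=6688508661, a(16)=25358061609, a(17)=96139710810, a(18)=364493317257; answer 364493317257
Step 3: S2 = 364493317257; d = 14; remainder = value at the root: -7*(14)^2 + 4*(14)^1 + 8 = (-1372) + (56) + (8) = -1308; answer -1308
Step 4: S3 = -1308; r = 37; f(2) = 1*(32) + 2*(37) = 106; iterating: f(2)=106, f(3)=170, f(4)=382, f(5)=722, f(6)=1486, f(7)=2930, f(8)=5902, f(9)=11762, f(10)=23566; answer 23566

23566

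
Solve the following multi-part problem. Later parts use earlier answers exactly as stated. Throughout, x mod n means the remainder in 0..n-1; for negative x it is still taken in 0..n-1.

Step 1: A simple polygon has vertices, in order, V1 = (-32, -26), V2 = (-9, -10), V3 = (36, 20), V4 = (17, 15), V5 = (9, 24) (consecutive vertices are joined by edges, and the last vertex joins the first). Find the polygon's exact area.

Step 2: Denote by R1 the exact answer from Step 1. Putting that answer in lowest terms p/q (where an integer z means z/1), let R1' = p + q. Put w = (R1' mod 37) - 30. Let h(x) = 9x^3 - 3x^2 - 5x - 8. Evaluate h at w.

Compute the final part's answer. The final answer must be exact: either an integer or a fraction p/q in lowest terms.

-20223

Step 1: cross terms: (-32*-10 - -9*-26)=86, (-9*20 - 36*-10)=180, (36*15 - 17*20)=200, (17*24 - 9*15)=273, (9*-26 - -32*24)=534; twice the area = |1273| = 1273; area = 1273/2; answer 1273/2
Step 2: R1 = 1273/2; threaded value p + q = 1275; w = -13; 9*(-13)^3 - 3*(-13)^2 - 5*(-13)^1 - 8 = (-19773) + (-507) + (65) + (-8) = -20223; answer -20223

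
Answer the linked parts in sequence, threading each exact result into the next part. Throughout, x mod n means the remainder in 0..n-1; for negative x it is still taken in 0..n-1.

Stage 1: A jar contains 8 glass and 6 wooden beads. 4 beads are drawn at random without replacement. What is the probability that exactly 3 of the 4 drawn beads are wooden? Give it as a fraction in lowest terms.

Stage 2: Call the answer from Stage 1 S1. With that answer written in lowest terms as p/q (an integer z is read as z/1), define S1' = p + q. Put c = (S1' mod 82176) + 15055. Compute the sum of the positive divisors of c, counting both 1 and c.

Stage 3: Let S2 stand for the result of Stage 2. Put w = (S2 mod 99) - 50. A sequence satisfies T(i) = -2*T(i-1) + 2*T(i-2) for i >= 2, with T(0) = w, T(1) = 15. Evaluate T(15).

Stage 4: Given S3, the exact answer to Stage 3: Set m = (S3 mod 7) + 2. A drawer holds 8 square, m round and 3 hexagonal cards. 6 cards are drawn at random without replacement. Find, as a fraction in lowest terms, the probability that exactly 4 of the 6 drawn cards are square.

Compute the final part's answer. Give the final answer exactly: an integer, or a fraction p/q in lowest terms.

50/143

Stage 1: total draws C(14,4) = 1001; favorable C(6,3)*C(8,1) = 160; P = 160/1001; answer 160/1001
Stage 2: S1 = 160/1001; threaded value p + q = 1161; c = 16216; 16216 = 2^3 * 2027; sigma = (1 + 2 + 4 + 8) * (1 + 2027) = 15 * 2028 = 30420; answer 30420
Stage 3: S2 = 30420; w = -23; T(2) = -2*(15) + 2*(-23) = -76; iterating: T(2)=-76, T(3)=182, T(4)=-516, T(5)=1396, T(6)=-3824, T(7)=10440, T(8)=-28528, T(9)=77936, T(10)=-212928, T(11)=581728, T(12)=-1589312, T(13)=4342080, T(14)=-11862784, T(15)=32409728; answer 32409728
Stage 4: S3 = 32409728; m = 3; total draws C(14,6) = 3003; favorable C(8,4)*C(6,2) = 1050; P = 50/143; answer 50/143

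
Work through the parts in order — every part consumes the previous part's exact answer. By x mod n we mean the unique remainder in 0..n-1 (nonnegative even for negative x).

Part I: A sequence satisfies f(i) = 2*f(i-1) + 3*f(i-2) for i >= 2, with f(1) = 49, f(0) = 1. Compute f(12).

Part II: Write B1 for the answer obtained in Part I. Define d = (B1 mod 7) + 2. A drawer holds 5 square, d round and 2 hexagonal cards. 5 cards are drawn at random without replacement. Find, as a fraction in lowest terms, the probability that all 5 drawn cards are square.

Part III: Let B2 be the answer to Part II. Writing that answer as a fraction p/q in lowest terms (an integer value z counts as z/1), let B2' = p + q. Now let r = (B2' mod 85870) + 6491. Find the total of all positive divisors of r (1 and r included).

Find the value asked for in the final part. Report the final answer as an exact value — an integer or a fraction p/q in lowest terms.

16920

Part I: f(2) = 2*(49) + 3*(1) = 101; iterating: f(2)=101, f(3)=349, f(4)=1001, f(5)=3049, f(6)=9101, f(7)=27349, f(8)=82001, f(9)=246049, f(10)=738101, f(11)=2214349, f(12)=6643001; answer 6643001
Part II: B1 = 6643001; d = 3; total draws C(10,5) = 252; favorable C(5,5) = 1; P = 1/252; answer 1/252
Part III: B2 = 1/252; threaded value p + q = 253; r = 6744; 6744 = 2^3 * 3 * 281; sigma = (1 + 2 + 4 + 8) * (1 + 3) * (1 + 281) = 15 * 4 * 282 = 16920; answer 16920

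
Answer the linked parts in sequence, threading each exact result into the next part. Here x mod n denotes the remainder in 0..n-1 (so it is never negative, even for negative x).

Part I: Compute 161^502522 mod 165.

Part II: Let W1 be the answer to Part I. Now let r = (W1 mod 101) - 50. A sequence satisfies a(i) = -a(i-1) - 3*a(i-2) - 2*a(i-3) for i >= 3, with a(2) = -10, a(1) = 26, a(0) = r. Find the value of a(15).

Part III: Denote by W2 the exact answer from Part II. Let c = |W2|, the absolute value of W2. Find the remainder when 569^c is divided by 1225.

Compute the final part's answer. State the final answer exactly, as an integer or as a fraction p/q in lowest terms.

226

Part I: squarings mod 165: 161^1=161, 161^2=16, 161^4=91, 161^8=31, 161^16=136, 161^32=16, 161^64=91, 161^128=31, 161^256=136, 161^512=16, 161^1024=91, 161^2048=31, 161^4096=136, 161^8192=16, 161^16384=91, 161^32768=31, 161^65536=136, 161^131072=16, 161^262144=91; 161^502522 = 161^2 * 161^8 * 161^16 * 161^32 * 161^64 * 161^128 * 161^512 * 161^2048 * 161^8192 * 161^32768 * 161^65536 * 161^131072 * 161^262144 = 16 (mod 165); answer 16
Part II: W1 = 16; r = -34; a(3) = -1*(-10) - 3*(26) - 2*(-34) = 0; iterating: a(3)=0, a(4)=-22, a(5)=42, a(6)=24, a(7)=-106, a(8)=-50, a(9)=320, a(10)=42, a(11)=-902, a(12)=136, a(13)=2486, a(14)=-1090, a(15)=-6640; answer -6640
Part III: W2 = -6640; c = 6640; squarings mod 1225: 569^1=569, 569^2=361, 569^4=471, 569^8=116, 569^16=1206, 569^32=361, 569^64=471, 569^128=116, 569^256=1206, 569^512=361, 569^1024=471, 569^2048=116, 569^4096=1206; 569^6640 = 569^16 * 569^32 * 569^64 * 569^128 * 569^256 * 569^2048 * 569^4096 = 226 (mod 1225); answer 226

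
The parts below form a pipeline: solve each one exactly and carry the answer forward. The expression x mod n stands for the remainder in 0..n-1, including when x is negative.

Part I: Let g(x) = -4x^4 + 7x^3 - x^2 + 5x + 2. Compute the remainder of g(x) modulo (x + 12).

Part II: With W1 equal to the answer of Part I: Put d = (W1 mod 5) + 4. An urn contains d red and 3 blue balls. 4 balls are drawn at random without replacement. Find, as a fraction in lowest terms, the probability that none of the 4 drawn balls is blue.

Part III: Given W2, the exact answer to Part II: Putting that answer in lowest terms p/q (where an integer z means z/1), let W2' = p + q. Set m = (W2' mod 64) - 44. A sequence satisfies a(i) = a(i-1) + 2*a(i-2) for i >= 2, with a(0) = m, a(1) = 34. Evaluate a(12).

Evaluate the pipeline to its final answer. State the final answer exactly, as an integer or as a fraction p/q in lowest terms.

-4132

Part I: remainder = value at the root: -4*(-12)^4 + 7*(-12)^3 - 1*(-12)^2 + 5*(-12)^1 + 2 = (-82944) + (-12096) + (-144) + (-60) + (2) = -95242; answer -95242
Part II: W1 = -95242; d = 7; total draws C(10,4) = 210; favorable C(7,4) = 35; P = 1/6; answer 1/6
Part III: W2 = 1/6; threaded value p + q = 7; m = -37; a(2) = 1*(34) + 2*(-37) = -40; iterating: a(2)=-40, a(3)=28, a(4)=-52, a(5)=4, a(6)=-100, a(7)=-92, a(8)=-292, a(9)=-476, a(10)=-1060, a(11)=-2012, a(12)=-4132; answer -4132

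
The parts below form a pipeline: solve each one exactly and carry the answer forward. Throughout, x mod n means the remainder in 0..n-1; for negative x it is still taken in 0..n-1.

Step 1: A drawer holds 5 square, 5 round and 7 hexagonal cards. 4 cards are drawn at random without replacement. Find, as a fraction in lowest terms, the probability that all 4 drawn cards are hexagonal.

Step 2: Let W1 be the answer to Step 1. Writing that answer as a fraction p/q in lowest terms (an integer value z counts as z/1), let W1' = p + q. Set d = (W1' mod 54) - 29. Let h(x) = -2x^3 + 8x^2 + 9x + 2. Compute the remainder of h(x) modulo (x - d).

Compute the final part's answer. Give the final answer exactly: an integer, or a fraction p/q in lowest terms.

6932

Step 1: total draws C(17,4) = 2380; favorable C(7,4) = 35; P = 1/68; answer 1/68
Step 2: W1 = 1/68; threaded value p + q = 69; d = -14; remainder = value at the root: -2*(-14)^3 + 8*(-14)^2 + 9*(-14)^1 + 2 = (5488) + (1568) + (-126) + (2) = 6932; answer 6932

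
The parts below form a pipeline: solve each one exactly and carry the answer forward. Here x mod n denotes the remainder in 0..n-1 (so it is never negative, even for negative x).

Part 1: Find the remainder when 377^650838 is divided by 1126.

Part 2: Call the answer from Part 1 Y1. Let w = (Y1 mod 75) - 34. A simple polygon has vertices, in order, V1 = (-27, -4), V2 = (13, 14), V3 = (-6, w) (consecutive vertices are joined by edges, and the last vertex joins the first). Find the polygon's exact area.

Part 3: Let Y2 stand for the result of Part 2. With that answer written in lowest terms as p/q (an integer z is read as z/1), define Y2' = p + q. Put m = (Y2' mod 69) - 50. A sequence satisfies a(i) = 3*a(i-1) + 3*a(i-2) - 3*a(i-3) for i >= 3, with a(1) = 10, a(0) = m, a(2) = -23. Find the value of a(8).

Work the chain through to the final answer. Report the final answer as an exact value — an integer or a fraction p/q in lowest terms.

19044

Part 1: squarings mod 1126: 377^1=377, 377^2=253, 377^4=953, 377^8=653, 377^16=781, 377^32=795, 377^64=339, 377^128=69, 377^256=257, 377^512=741, 377^1024=719, 377^2048=127, 377^4096=365, 377^8192=357, 377^16384=211, 377^32768=607, 377^65536=247, 377^131072=205, 377^262144=363, 377^524288=27; 377^650838 = 377^2 * 377^4 * 377^16 * 377^64 * 377^512 * 377^1024 * 377^2048 * 377^8192 * 377^16384 * 377^32768 * 377^65536 * 377^524288 = 11 (mod 1126); answer 11
Part 2: Y1 = 11; w = -23; cross terms: (-27*14 - 13*-4)=-326, (13*-23 - -6*14)=-215, (-6*-4 - -27*-23)=-597; twice the area = |-1138| = 1138; area = 569; answer 569
Part 3: Y2 = 569; threaded value p + q = 570; m = -32; a(3) = 3*(-23) + 3*(10) - 3*(-32) = 57; iterating: a(3)=57, a(4)=72, a(5)=456, a(6)=1413, a(7)=5391, a(8)=19044; answer 19044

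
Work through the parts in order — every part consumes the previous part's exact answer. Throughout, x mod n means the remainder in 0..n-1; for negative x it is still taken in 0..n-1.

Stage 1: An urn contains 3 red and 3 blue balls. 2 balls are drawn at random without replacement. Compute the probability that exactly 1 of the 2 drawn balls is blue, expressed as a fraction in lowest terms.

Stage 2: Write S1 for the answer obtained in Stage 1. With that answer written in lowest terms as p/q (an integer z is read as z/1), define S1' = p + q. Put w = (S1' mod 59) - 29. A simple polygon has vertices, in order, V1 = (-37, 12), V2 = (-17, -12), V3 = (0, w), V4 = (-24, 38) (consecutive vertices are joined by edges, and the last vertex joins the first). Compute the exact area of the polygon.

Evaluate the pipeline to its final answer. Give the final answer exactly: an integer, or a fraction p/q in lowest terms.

1619/2

Stage 1: total draws C(6,2) = 15; favorable C(3,1)*C(3,1) = 9; P = 3/5; answer 3/5
Stage 2: S1 = 3/5; threaded value p + q = 8; w = -21; cross terms: (-37*-12 - -17*12)=648, (-17*-21 - 0*-12)=357, (0*38 - -24*-21)=-504, (-24*12 - -37*38)=1118; twice the area = |1619| = 1619; area = 1619/2; answer 1619/2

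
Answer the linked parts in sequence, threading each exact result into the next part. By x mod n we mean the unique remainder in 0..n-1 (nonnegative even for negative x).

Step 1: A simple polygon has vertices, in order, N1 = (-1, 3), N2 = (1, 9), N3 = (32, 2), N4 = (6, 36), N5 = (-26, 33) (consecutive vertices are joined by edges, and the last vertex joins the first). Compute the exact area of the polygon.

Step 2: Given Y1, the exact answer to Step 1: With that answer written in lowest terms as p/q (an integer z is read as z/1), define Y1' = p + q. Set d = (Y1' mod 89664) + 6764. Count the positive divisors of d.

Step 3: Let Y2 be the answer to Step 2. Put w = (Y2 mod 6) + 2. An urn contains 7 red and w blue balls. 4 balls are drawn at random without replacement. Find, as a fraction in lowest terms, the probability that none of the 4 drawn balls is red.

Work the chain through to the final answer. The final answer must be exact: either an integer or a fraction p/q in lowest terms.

1/330

Step 1: cross terms: (-1*9 - 1*3)=-12, (1*2 - 32*9)=-286, (32*36 - 6*2)=1140, (6*33 - -26*36)=1134, (-26*3 - -1*33)=-45; twice the area = |1931| = 1931; area = 1931/2; answer 1931/2
Step 2: Y1 = 1931/2; threaded value p + q = 1933; d = 8697; 8697 = 3 * 13 * 223; number of divisors = (1+1) * (1+1) * (1+1) = 8; answer 8
Step 3: Y2 = 8; w = 4; total draws C(11,4) = 330; favorable C(4,4) = 1; P = 1/330; answer 1/330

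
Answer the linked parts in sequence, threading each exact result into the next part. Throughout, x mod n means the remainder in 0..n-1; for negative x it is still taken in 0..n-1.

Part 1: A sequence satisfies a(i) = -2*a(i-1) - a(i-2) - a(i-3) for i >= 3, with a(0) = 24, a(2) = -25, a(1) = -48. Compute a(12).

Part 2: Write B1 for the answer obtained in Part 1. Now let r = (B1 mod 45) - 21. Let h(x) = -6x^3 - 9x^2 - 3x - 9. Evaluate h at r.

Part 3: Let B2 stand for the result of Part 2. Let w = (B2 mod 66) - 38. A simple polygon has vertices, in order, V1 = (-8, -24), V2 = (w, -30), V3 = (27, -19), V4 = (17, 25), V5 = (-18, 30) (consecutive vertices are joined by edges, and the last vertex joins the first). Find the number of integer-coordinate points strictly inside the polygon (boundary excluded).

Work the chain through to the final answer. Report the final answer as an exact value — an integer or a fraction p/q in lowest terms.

Part 1: a(3) = -2*(-25) - 1*(-48) - 1*(24) = 74; iterating: a(3)=74, a(4)=-75, a(5)=101, a(6)=-201, a(7)=376, a(8)=-652, a(9)=1129, a(10)=-1982, a(11)=3487, a(12)=-6121; answer -6121
Part 2: B1 = -6121; r = 23; -6*(23)^3 - 9*(23)^2 - 3*(23)^1 - 9 = (-73002) + (-4761) + (-69) + (-9) = -77841; answer -77841
Part 3: B2 = -77841; w = 1; cross terms: (-8*-30 - 1*-24)=264, (1*-19 - 27*-30)=791, (27*25 - 17*-19)=998, (17*30 - -18*25)=960, (-18*-24 - -8*30)=672; twice the area = |3685| = 3685; area = 3685/2; boundary points = 3 + 1 + 2 + 5 + 2 = 13; strictly interior points = area - boundary/2 + 1 = 1837; answer 1837

1837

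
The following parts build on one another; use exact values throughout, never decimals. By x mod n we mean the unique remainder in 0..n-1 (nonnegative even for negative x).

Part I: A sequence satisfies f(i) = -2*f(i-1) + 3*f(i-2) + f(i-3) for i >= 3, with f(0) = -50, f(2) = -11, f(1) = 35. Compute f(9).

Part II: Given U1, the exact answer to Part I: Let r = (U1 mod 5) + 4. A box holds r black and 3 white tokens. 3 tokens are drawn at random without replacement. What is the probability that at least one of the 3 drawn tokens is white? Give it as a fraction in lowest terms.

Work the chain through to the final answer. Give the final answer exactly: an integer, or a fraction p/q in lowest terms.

31/35

Part I: f(3) = -2*(-11) + 3*(35) + 1*(-50) = 77; iterating: f(3)=77, f(4)=-152, f(5)=524, f(6)=-1427, f(7)=4274, f(8)=-12305, f(9)=36005; answer 36005
Part II: U1 = 36005; r = 4; total draws C(7,3) = 35; complement C(4,3) = 4; favorable 35 - 4 = 31; P = 31/35; answer 31/35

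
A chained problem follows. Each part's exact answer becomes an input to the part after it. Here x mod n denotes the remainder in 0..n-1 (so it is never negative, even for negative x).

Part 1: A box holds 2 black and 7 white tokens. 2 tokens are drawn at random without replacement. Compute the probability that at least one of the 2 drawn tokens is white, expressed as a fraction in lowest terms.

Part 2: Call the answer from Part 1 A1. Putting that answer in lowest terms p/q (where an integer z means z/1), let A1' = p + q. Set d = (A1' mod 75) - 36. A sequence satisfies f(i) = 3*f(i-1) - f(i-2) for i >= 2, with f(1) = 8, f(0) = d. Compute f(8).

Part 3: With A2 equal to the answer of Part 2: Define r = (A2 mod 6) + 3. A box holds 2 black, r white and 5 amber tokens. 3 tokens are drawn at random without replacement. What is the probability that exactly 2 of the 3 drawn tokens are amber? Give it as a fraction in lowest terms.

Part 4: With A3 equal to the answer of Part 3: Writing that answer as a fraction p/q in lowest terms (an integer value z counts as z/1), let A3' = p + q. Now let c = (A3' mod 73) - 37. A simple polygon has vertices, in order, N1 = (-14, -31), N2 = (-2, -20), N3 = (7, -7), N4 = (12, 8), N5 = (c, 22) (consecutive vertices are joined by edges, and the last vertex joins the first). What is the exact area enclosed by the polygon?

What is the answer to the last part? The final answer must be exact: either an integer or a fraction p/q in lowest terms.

1045/2

Part 1: total draws C(9,2) = 36; complement C(2,2) = 1; favorable 36 - 1 = 35; P = 35/36; answer 35/36
Part 2: A1 = 35/36; threaded value p + q = 71; d = 35; f(2) = 3*(8) - 1*(35) = -11; iterating: f(2)=-11, f(3)=-41, f(4)=-112, f(5)=-295, f(6)=-773, f(7)=-2024, f(8)=-5299; answer -5299
Part 3: A2 = -5299; r = 8; total draws C(15,3) = 455; favorable C(5,2)*C(10,1) = 100; P = 20/91; answer 20/91
Part 4: A3 = 20/91; threaded value p + q = 111; c = 1; cross terms: (-14*-20 - -2*-31)=218, (-2*-7 - 7*-20)=154, (7*8 - 12*-7)=140, (12*22 - 1*8)=256, (1*-31 - -14*22)=277; twice the area = |1045| = 1045; area = 1045/2; answer 1045/2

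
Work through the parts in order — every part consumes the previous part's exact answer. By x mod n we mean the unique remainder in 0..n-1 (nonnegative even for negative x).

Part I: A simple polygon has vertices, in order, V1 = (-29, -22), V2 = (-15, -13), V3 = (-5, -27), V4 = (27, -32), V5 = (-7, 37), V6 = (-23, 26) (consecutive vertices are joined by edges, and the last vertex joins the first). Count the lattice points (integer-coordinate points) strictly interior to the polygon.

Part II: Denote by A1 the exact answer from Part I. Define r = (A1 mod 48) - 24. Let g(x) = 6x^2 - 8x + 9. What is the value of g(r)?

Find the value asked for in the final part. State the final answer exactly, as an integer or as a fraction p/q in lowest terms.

Part I: cross terms: (-29*-13 - -15*-22)=47, (-15*-27 - -5*-13)=340, (-5*-32 - 27*-27)=889, (27*37 - -7*-32)=775, (-7*26 - -23*37)=669, (-23*-22 - -29*26)=1260; twice the area = |3980| = 3980; area = 1990; boundary points = 1 + 2 + 1 + 1 + 1 + 6 = 12; strictly interior points = area - boundary/2 + 1 = 1985; answer 1985
Part II: A1 = 1985; r = -7; 6*(-7)^2 - 8*(-7)^1 + 9 = (294) + (56) + (9) = 359; answer 359

359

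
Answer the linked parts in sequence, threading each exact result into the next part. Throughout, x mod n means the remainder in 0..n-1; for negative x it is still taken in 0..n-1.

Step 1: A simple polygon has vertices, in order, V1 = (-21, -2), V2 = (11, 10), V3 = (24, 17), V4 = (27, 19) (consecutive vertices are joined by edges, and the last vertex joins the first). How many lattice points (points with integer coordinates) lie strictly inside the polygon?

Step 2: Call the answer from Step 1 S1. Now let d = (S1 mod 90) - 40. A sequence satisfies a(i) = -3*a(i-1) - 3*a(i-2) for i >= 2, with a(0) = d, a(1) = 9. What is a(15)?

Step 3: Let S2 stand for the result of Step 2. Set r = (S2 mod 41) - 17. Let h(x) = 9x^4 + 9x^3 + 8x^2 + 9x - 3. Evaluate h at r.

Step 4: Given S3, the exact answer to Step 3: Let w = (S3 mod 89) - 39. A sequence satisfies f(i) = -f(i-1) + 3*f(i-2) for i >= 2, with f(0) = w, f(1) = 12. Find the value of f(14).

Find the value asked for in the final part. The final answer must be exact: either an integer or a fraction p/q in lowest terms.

-477522

Step 1: cross terms: (-21*10 - 11*-2)=-188, (11*17 - 24*10)=-53, (24*19 - 27*17)=-3, (27*-2 - -21*19)=345; twice the area = |101| = 101; area = 101/2; boundary points = 4 + 1 + 1 + 3 = 9; strictly interior points = area - boundary/2 + 1 = 47; answer 47
Step 2: S1 = 47; d = 7; a(2) = -3*(9) - 3*(7) = -48; iterating: a(2)=-48, a(3)=117, a(4)=-207, a(5)=270, a(6)=-189, a(7)=-243, a(8)=1296, a(9)=-3159, a(10)=5589, a(11)=-7290, a(12)=5103, a(13)=6561, a(14)=-34992, a(15)=85293; answer 85293
Step 3: S2 = 85293; r = -4; 9*(-4)^4 + 9*(-4)^3 + 8*(-4)^2 + 9*(-4)^1 - 3 = (2304) + (-576) + (128) + (-36) + (-3) = 1817; answer 1817
Step 4: S3 = 1817; w = -2; f(2) = -1*(12) + 3*(-2) = -18; iterating: f(2)=-18, f(3)=54, f(4)=-108, f(5)=270, f(6)=-594, f(7)=1404, f(8)=-3186, f(9)=7398, f(10)=-16956, f(11)=39150, f(12)=-90018, f(13)=207468, f(14)=-477522; answer -477522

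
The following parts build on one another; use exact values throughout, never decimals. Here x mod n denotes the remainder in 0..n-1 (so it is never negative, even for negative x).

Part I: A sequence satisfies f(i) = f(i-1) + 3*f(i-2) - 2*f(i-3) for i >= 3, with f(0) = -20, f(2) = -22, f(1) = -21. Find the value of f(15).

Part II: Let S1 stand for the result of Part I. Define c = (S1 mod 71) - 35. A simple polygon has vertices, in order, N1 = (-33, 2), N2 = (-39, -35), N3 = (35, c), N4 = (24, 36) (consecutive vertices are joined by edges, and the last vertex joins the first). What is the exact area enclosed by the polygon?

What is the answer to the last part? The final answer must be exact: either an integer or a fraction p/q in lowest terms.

5395/2

Part I: f(3) = 1*(-22) + 3*(-21) - 2*(-20) = -45; iterating: f(3)=-45, f(4)=-69, f(5)=-160, f(6)=-277, f(7)=-619, f(8)=-1130, f(9)=-2433, f(10)=-4585, f(11)=-9624, f(12)=-18513, f(13)=-38215, f(14)=-74506, f(15)=-152125; answer -152125
Part II: S1 = -152125; c = -7; cross terms: (-33*-35 - -39*2)=1233, (-39*-7 - 35*-35)=1498, (35*36 - 24*-7)=1428, (24*2 - -33*36)=1236; twice the area = |5395| = 5395; area = 5395/2; answer 5395/2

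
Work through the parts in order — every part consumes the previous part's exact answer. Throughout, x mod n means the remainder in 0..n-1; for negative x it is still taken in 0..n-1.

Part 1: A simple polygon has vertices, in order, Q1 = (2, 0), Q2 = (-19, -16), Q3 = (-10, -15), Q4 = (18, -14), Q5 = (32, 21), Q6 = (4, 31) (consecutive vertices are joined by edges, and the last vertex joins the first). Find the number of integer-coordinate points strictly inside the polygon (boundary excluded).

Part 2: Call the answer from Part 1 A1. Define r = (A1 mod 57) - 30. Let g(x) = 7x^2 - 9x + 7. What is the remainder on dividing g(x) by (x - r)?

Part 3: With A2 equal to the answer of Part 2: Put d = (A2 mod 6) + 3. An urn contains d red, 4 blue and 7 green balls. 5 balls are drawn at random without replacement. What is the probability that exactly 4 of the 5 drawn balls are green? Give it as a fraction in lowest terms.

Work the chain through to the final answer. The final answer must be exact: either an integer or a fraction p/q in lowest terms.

Part 1: cross terms: (2*-16 - -19*0)=-32, (-19*-15 - -10*-16)=125, (-10*-14 - 18*-15)=410, (18*21 - 32*-14)=826, (32*31 - 4*21)=908, (4*0 - 2*31)=-62; twice the area = |2175| = 2175; area = 2175/2; boundary points = 1 + 1 + 1 + 7 + 2 + 1 = 13; strictly interior points = area - boundary/2 + 1 = 1082; answer 1082
Part 2: A1 = 1082; r = 26; remainder = value at the root: 7*(26)^2 - 9*(26)^1 + 7 = (4732) + (-234) + (7) = 4505; answer 4505
Part 3: A2 = 4505; d = 8; total draws C(19,5) = 11628; favorable C(7,4)*C(12,1) = 420; P = 35/969; answer 35/969

35/969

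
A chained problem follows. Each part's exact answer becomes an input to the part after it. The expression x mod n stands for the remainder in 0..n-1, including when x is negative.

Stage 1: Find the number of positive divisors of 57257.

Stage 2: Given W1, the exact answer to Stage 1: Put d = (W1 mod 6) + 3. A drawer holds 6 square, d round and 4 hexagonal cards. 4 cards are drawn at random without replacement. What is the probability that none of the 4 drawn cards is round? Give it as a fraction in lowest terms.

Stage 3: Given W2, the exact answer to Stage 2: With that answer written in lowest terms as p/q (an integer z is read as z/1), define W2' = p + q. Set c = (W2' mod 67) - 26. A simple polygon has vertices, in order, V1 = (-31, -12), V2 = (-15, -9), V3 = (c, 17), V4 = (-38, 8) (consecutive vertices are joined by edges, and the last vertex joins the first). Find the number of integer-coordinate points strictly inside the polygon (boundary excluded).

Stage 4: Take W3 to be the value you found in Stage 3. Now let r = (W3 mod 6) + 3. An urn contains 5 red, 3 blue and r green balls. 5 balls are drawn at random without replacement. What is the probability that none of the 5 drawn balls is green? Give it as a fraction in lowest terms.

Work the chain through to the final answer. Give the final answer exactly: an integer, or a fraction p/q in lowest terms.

1/78

Stage 1: 57257 = 31 * 1847; number of divisors = (1+1) * (1+1) = 4; answer 4
Stage 2: W1 = 4; d = 7; total draws C(17,4) = 2380; favorable C(10,4) = 210; P = 3/34; answer 3/34
Stage 3: W2 = 3/34; threaded value p + q = 37; c = 11; cross terms: (-31*-9 - -15*-12)=99, (-15*17 - 11*-9)=-156, (11*8 - -38*17)=734, (-38*-12 - -31*8)=704; twice the area = |1381| = 1381; area = 1381/2; boundary points = 1 + 26 + 1 + 1 = 29; strictly interior points = area - boundary/2 + 1 = 677; answer 677
Stage 4: W3 = 677; r = 8; total draws C(16,5) = 4368; favorable C(8,5) = 56; P = 1/78; answer 1/78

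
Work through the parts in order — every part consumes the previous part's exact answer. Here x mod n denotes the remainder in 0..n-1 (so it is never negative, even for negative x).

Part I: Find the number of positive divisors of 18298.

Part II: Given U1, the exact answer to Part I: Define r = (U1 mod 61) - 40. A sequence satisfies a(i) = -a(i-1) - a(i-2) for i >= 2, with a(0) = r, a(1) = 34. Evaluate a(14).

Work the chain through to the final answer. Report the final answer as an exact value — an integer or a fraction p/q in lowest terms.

Part I: 18298 = 2 * 7 * 1307; number of divisors = (1+1) * (1+1) * (1+1) = 8; answer 8
Part II: U1 = 8; r = -32; a(2) = -1*(34) - 1*(-32) = -2; iterating: a(2)=-2, a(3)=-32, a(4)=34, a(5)=-2, a(6)=-32, a(7)=34, a(8)=-2, a(9)=-32, a(10)=34, a(11)=-2, a(12)=-32, a(13)=34, a(14)=-2; answer -2

-2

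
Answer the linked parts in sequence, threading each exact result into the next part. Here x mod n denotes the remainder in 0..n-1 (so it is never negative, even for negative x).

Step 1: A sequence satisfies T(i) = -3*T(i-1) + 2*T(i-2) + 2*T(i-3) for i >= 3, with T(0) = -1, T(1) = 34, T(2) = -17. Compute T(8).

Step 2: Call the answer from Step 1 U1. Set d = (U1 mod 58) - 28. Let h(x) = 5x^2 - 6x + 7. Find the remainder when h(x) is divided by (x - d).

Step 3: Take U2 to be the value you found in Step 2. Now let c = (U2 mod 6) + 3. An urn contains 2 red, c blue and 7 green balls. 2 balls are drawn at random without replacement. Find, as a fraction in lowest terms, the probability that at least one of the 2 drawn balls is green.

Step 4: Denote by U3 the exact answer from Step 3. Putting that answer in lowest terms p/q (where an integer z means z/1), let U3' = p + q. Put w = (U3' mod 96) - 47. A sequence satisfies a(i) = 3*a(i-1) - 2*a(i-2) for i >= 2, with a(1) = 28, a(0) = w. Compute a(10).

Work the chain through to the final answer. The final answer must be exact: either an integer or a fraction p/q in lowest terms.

14336

Step 1: T(3) = -3*(-17) + 2*(34) + 2*(-1) = 117; iterating: T(3)=117, T(4)=-317, T(5)=1151, T(6)=-3853, T(7)=13227, T(8)=-45085; answer -45085
Step 2: U1 = -45085; d = 11; remainder = value at the root: 5*(11)^2 - 6*(11)^1 + 7 = (605) + (-66) + (7) = 546; answer 546
Step 3: U2 = 546; c = 3; total draws C(12,2) = 66; complement C(5,2) = 10; favorable 66 - 10 = 56; P = 28/33; answer 28/33
Step 4: U3 = 28/33; threaded value p + q = 61; w = 14; a(2) = 3*(28) - 2*(14) = 56; iterating: a(2)=56, a(3)=112, a(4)=224, a(5)=448, a(6)=896, a(7)=1792, a(8)=3584, a(9)=7168, a(10)=14336; answer 14336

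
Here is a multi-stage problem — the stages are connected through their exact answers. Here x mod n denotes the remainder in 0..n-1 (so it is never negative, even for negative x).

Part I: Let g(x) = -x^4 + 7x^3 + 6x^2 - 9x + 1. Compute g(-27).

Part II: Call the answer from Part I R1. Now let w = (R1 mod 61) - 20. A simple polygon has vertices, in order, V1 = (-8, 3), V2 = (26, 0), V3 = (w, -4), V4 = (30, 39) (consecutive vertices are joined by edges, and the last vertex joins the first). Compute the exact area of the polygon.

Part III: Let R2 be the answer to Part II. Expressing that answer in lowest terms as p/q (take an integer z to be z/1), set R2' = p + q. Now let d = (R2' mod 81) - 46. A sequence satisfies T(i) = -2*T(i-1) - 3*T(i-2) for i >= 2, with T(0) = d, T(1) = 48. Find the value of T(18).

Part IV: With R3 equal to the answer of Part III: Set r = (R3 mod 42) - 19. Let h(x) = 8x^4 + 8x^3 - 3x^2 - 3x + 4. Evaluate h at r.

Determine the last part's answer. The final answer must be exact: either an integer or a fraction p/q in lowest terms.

5914

Part I: -1*(-27)^4 + 7*(-27)^3 + 6*(-27)^2 - 9*(-27)^1 + 1 = (-531441) + (-137781) + (4374) + (243) + (1) = -664604; answer -664604
Part II: R1 = -664604; w = 32; cross terms: (-8*0 - 26*3)=-78, (26*-4 - 32*0)=-104, (32*39 - 30*-4)=1368, (30*3 - -8*39)=402; twice the area = |1588| = 1588; area = 794; answer 794
Part III: R2 = 794; threaded value p + q = 795; d = 20; T(2) = -2*(48) - 3*(20) = -156; iterating: T(2)=-156, T(3)=168, T(4)=132, T(5)=-768, T(6)=1140, T(7)=24, T(8)=-3468, T(9)=6864, T(10)=-3324, T(11)=-13944, T(12)=37860, T(13)=-33888, T(14)=-45804, T(15)=193272, T(16)=-249132, T(17)=-81552, T(18)=910500; answer 910500
Part IV: R3 = 910500; r = 5; 8*(5)^4 + 8*(5)^3 - 3*(5)^2 - 3*(5)^1 + 4 = (5000) + (1000) + (-75) + (-15) + (4) = 5914; answer 5914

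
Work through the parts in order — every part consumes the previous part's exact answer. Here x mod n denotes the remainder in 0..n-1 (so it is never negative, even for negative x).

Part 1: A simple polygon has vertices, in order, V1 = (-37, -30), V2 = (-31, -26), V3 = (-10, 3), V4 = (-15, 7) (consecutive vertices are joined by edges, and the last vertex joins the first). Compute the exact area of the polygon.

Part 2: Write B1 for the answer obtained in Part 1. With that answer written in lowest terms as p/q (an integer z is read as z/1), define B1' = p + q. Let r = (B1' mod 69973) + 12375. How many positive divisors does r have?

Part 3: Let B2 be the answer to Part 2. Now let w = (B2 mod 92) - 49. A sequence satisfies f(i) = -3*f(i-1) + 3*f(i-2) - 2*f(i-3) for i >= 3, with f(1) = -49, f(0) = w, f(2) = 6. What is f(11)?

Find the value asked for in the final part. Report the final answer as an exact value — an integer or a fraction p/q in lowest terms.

Part 1: cross terms: (-37*-26 - -31*-30)=32, (-31*3 - -10*-26)=-353, (-10*7 - -15*3)=-25, (-15*-30 - -37*7)=709; twice the area = |363| = 363; area = 363/2; answer 363/2
Part 2: B1 = 363/2; threaded value p + q = 365; r = 12740; 12740 = 2^2 * 5 * 7^2 * 13; number of divisors = (2+1) * (1+1) * (2+1) * (1+1) = 36; answer 36
Part 3: B2 = 36; w = -13; f(3) = -3*(6) + 3*(-49) - 2*(-13) = -139; iterating: f(3)=-139, f(4)=533, f(5)=-2028, f(6)=7961, f(7)=-31033, f(8)=121038, f(9)=-472135, f(10)=1841585, f(11)=-7183236; answer -7183236

-7183236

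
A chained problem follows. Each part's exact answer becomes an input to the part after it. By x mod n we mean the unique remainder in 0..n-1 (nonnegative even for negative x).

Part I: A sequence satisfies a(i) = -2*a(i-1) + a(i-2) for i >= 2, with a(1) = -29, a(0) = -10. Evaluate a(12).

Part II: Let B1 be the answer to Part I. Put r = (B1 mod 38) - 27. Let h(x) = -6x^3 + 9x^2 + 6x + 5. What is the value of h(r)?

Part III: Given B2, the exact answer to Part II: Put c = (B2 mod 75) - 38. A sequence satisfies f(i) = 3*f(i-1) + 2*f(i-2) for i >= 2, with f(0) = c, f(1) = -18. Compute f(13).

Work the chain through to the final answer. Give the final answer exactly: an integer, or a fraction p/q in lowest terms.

Part I: a(2) = -2*(-29) + 1*(-10) = 48; iterating: a(2)=48, a(3)=-125, a(4)=298, a(5)=-721, a(6)=1740, a(7)=-4201, a(8)=10142, a(9)=-24485, a(10)=59112, a(11)=-142709, a(12)=344530; answer 344530
Part II: B1 = 344530; r = -5; -6*(-5)^3 + 9*(-5)^2 + 6*(-5)^1 + 5 = (750) + (225) + (-30) + (5) = 950; answer 950
Part III: B2 = 950; c = 12; f(2) = 3*(-18) + 2*(12) = -30; iterating: f(2)=-30, f(3)=-126, f(4)=-438, f(5)=-1566, f(6)=-5574, f(7)=-19854, f(8)=-70710, f(9)=-251838, f(10)=-896934, f(11)=-3194478, f(12)=-11377302, f(13)=-40520862; answer -40520862

-40520862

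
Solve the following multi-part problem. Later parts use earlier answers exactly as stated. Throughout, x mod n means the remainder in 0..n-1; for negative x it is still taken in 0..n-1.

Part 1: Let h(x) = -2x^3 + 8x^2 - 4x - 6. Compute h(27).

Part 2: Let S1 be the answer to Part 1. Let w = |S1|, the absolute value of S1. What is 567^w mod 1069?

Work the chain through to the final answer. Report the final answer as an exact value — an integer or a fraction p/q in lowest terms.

85

Part 1: -2*(27)^3 + 8*(27)^2 - 4*(27)^1 - 6 = (-39366) + (5832) + (-108) + (-6) = -33648; answer -33648
Part 2: S1 = -33648; w = 33648; squarings mod 1069: 567^1=567, 567^2=789, 567^4=363, 567^8=282, 567^16=418, 567^32=477, 567^64=901, 567^128=430, 567^256=1032, 567^512=300, 567^1024=204, 567^2048=994, 567^4096=280, 567^8192=363, 567^16384=282, 567^32768=418; 567^33648 = 567^16 * 567^32 * 567^64 * 567^256 * 567^512 * 567^32768 = 85 (mod 1069); answer 85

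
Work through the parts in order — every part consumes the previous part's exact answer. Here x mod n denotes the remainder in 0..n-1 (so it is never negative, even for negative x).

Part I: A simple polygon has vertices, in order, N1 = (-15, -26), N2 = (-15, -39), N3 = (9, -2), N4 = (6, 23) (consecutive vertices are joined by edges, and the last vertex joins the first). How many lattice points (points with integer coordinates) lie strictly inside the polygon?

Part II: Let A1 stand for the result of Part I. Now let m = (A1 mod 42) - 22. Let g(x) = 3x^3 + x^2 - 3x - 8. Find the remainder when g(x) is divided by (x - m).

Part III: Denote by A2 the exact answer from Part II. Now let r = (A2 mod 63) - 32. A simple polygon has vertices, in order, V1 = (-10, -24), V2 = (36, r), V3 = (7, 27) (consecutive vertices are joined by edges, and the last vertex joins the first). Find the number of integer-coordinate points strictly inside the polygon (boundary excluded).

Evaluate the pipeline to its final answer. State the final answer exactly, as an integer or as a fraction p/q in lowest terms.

884

Part I: cross terms: (-15*-39 - -15*-26)=195, (-15*-2 - 9*-39)=381, (9*23 - 6*-2)=219, (6*-26 - -15*23)=189; twice the area = |984| = 984; area = 492; boundary points = 13 + 1 + 1 + 7 = 22; strictly interior points = area - boundary/2 + 1 = 482; answer 482
Part II: A1 = 482; m = -2; remainder = value at the root: 3*(-2)^3 + 1*(-2)^2 - 3*(-2)^1 - 8 = (-24) + (4) + (6) + (-8) = -22; answer -22
Part III: A2 = -22; r = 9; cross terms: (-10*9 - 36*-24)=774, (36*27 - 7*9)=909, (7*-24 - -10*27)=102; twice the area = |1785| = 1785; area = 1785/2; boundary points = 1 + 1 + 17 = 19; strictly interior points = area - boundary/2 + 1 = 884; answer 884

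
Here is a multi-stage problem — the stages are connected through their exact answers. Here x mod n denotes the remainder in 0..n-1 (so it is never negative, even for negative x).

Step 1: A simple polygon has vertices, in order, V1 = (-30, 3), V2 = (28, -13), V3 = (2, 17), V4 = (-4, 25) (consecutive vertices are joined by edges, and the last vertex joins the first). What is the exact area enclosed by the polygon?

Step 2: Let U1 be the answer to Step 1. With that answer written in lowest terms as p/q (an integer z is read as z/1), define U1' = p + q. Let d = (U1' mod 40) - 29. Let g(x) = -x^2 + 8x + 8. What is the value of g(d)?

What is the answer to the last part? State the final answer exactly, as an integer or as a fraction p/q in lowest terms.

24

Step 1: cross terms: (-30*-13 - 28*3)=306, (28*17 - 2*-13)=502, (2*25 - -4*17)=118, (-4*3 - -30*25)=738; twice the area = |1664| = 1664; area = 832; answer 832
Step 2: U1 = 832; threaded value p + q = 833; d = 4; -1*(4)^2 + 8*(4)^1 + 8 = (-16) + (32) + (8) = 24; answer 24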